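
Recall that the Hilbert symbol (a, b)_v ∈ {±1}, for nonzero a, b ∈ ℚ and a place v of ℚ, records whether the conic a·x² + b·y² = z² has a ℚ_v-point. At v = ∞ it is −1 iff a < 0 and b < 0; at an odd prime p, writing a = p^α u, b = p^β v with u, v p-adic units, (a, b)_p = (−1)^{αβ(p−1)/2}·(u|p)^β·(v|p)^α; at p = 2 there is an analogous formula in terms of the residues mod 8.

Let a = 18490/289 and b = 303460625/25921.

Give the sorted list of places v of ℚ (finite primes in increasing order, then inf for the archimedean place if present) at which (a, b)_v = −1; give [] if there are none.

[5, 17]

Mod squares: a ≡ 10, b ≡ 17. Check v ∈ {∞, 2, 5, 7, 13, 17, 23, 43}.
v=∞: 10 > 0 and 17 > 0  ⇒  (a,b)_∞ = +1.
v=17: a=17^-2·(≡11), b=17^1·(≡1) mod 17; (11|17)=-1, (1|17)=+1; (−1)^{-2·1·8}·(-1)^1·(+1)^-2 = -1.
v=23: a=23^0·(≡14), b=23^-2·(≡17) mod 23; (14|23)=-1, (17|23)=-1; (−1)^{0·-2·11}·(-1)^-2·(-1)^0 = +1.
v=2: v_2(a)=1, v_2(b)=0; units ≡ 5, 1 (mod 8); ε·ε+αω+βω = 0·0+1·0+0·1 ≡ 0  ⇒  (a,b)_2 = +1.
v=13: a=13^0·(≡10), b=13^4·(≡9) mod 13; (10|13)=+1, (9|13)=+1; (−1)^{0·4·6}·(+1)^4·(+1)^0 = +1.
v=5: a=5^1·(≡2), b=5^4·(≡2) mod 5; (2|5)=-1, (2|5)=-1; (−1)^{1·4·2}·(-1)^4·(-1)^1 = -1.
v=43: a=43^2·(≡35), b=43^0·(≡17) mod 43; (35|43)=+1, (17|43)=+1; (−1)^{2·0·21}·(+1)^0·(+1)^2 = +1.
v=7: a=7^0·(≡5), b=7^-2·(≡5) mod 7; (5|7)=-1, (5|7)=-1; (−1)^{0·-2·3}·(-1)^-2·(-1)^0 = +1.
Ram(10, 17) = {5, 17}; no ℚ_5-point on the conic.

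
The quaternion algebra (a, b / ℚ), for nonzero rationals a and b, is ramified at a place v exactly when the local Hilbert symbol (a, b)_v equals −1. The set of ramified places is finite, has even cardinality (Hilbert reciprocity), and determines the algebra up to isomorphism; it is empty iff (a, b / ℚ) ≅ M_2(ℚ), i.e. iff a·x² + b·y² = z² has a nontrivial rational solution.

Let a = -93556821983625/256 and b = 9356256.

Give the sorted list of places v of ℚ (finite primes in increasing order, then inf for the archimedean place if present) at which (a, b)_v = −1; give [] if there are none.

Mod squares: a ≡ -2145, b ≡ 1326. Check v ∈ {∞, 2, 3, 5, 7, 11, 13, 17}.
v=3: a=3^7·(≡2), b=3^3·(≡1) mod 3; (2|3)=-1, (1|3)=+1; (−1)^{7·3·1}·(-1)^3·(+1)^7 = +1.
v=2: v_2(a)=-8, v_2(b)=5; units ≡ 7, 7 (mod 8); ε·ε+αω+βω = 1·1+-8·0+5·0 ≡ 1  ⇒  (a,b)_2 = -1.
v=∞: -2145 < 0 and 1326 > 0  ⇒  (a,b)_∞ = +1.
v=17: a=17^2·(≡11), b=17^1·(≡10) mod 17; (11|17)=-1, (10|17)=-1; (−1)^{2·1·8}·(-1)^1·(-1)^2 = -1.
v=13: a=13^3·(≡4), b=13^1·(≡6) mod 13; (4|13)=+1, (6|13)=-1; (−1)^{3·1·6}·(+1)^1·(-1)^3 = -1.
v=7: a=7^2·(≡1), b=7^2·(≡5) mod 7; (1|7)=+1, (5|7)=-1; (−1)^{2·2·3}·(+1)^2·(-1)^2 = +1.
v=11: a=11^1·(≡1), b=11^0·(≡8) mod 11; (1|11)=+1, (8|11)=-1; (−1)^{1·0·5}·(+1)^0·(-1)^1 = -1.
v=5: a=5^3·(≡1), b=5^0·(≡1) mod 5; (1|5)=+1, (1|5)=+1; (−1)^{3·0·2}·(+1)^0·(+1)^3 = +1.
|Ram(-2145, 1326)| = 4, even; anisotropic at {2, 11, 13, 17}.

[2, 11, 13, 17]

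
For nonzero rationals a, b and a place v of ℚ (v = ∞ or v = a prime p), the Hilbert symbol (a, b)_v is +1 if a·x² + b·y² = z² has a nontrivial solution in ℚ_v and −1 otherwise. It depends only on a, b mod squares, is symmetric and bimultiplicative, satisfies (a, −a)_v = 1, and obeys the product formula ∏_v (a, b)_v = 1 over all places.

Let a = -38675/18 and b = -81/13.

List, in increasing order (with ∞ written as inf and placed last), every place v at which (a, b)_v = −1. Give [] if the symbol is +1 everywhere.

Mod squares: a ≡ -3094, b ≡ -13. Check v ∈ {∞, 2, 3, 5, 7, 13, 17}.
v=5: a=5^2·(≡1), b=5^0·(≡3) mod 5; (1|5)=+1, (3|5)=-1; (−1)^{2·0·2}·(+1)^0·(-1)^2 = +1.
v=3: a=3^-2·(≡2), b=3^4·(≡2) mod 3; (2|3)=-1, (2|3)=-1; (−1)^{-2·4·1}·(-1)^4·(-1)^-2 = +1.
v=7: a=7^1·(≡3), b=7^0·(≡4) mod 7; (3|7)=-1, (4|7)=+1; (−1)^{1·0·3}·(-1)^0·(+1)^1 = +1.
v=13: a=13^1·(≡3), b=13^-1·(≡10) mod 13; (3|13)=+1, (10|13)=+1; (−1)^{1·-1·6}·(+1)^-1·(+1)^1 = +1.
v=2: v_2(a)=-1, v_2(b)=0; units ≡ 5, 3 (mod 8); ε·ε+αω+βω = 0·1+-1·1+0·1 ≡ 1  ⇒  (a,b)_2 = -1.
v=17: a=17^1·(≡3), b=17^0·(≡16) mod 17; (3|17)=-1, (16|17)=+1; (−1)^{1·0·8}·(-1)^0·(+1)^1 = +1.
v=∞: -3094 < 0 and -13 < 0  ⇒  (a,b)_∞ = -1.
(-3094, -13 / ℚ) ramifies at {2, ∞}: a division algebra.

[2, inf]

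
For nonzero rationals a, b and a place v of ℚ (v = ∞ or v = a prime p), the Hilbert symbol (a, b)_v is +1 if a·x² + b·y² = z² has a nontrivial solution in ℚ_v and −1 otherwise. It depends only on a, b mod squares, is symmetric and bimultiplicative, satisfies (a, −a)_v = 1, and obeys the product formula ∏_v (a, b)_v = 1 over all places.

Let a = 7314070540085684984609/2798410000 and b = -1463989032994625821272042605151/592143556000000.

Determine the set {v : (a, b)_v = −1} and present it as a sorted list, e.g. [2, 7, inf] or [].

[7, 29, 37, 47]

(a, b) ≡ (81809, -4905719) mod (ℚ^×)²; places V = {2, 3, 5, 7, 11, 13, 23, 29, 31, 37, 47, ∞}.
(a,b)_13: α=1, u≡9; β=1, v≡1 (mod 13); (9|13)=+1, (1|13)=+1; sign (−1)^0·+1^1·+1^1 = +1.
(a,b)_23: α=-4, u≡19; β=-6, v≡10 (mod 23); (19|23)=-1, (10|23)=-1; sign (−1)^0·-1^-6·-1^-4 = +1.
(a,b)_11: α=4, u≡8; β=4, v≡6 (mod 11); (8|11)=-1, (6|11)=-1; sign (−1)^0·-1^4·-1^4 = +1.
(a,b)_31: α=1, u≡4; β=1, v≡27 (mod 31); (4|31)=+1, (27|31)=-1; sign (−1)^1·+1^1·-1^1 = +1.
(a,b)_5: α=-4, u≡4; β=-6, v≡1 (mod 5); (4|5)=+1, (1|5)=+1; sign (−1)^0·+1^-6·+1^-4 = +1.
(a,b)_29: α=3, u≡12; β=4, v≡26 (mod 29); (12|29)=-1, (26|29)=-1; sign (−1)^0·-1^4·-1^3 = -1.
(a,b)_2: α=-4, β=-8; u≡1, v≡1 (mod 8); ε(u)ε(v)=0·0, αω(v)=-4·0, βω(u)=-8·0; sum ≡ 0  ⇒  +1.
(a,b)_37: α=2, u≡8; β=3, v≡25 (mod 37); (8|37)=-1, (25|37)=+1; sign (−1)^0·-1^3·+1^2 = -1.
(a,b)_3: α=0, u≡2; β=4, v≡1 (mod 3); (2|3)=-1, (1|3)=+1; sign (−1)^0·-1^4·+1^0 = +1.
(a,b)_47: α=2, u≡10; β=3, v≡45 (mod 47); (10|47)=-1, (45|47)=-1; sign (−1)^0·-1^3·-1^2 = -1.
(a,b)_7: α=5, u≡4; β=7, v≡2 (mod 7); (4|7)=+1, (2|7)=+1; sign (−1)^1·+1^7·+1^5 = -1.
(a,b)_∞: sgn(81809)=+, sgn(-4905719)=−, so +1.
Ram(81809, -4905719) = {7, 29, 37, 47}; no ℚ_7-point on the conic.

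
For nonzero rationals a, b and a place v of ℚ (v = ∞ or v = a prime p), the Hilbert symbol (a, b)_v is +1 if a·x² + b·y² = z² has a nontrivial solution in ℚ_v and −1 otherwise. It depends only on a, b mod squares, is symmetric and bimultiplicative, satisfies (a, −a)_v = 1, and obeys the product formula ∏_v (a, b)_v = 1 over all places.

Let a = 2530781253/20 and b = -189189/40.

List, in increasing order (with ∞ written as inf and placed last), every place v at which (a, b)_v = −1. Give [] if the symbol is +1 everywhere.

[11, 13]

(a, b) ≡ (385, -4290) mod (ℚ^×)²; places V = {2, 3, 5, 7, 11, 13, ∞}.
(a,b)_11: α=1, u≡8; β=1, v≡7 (mod 11); (8|11)=-1, (7|11)=-1; sign (−1)^1·-1^1·-1^1 = -1.
(a,b)_2: α=-2, β=-3; u≡1, v≡7 (mod 8); ε(u)ε(v)=0·1, αω(v)=-2·0, βω(u)=-3·0; sum ≡ 0  ⇒  +1.
(a,b)_∞: sgn(385)=+, sgn(-4290)=−, so +1.
(a,b)_3: α=4, u≡1; β=3, v≡1 (mod 3); (1|3)=+1, (1|3)=+1; sign (−1)^0·+1^3·+1^4 = +1.
(a,b)_5: α=-1, u≡2; β=-1, v≡2 (mod 5); (2|5)=-1, (2|5)=-1; sign (−1)^0·-1^-1·-1^-1 = +1.
(a,b)_7: α=5, u≡5; β=2, v≡2 (mod 7); (5|7)=-1, (2|7)=+1; sign (−1)^0·-1^2·+1^5 = +1.
(a,b)_13: α=2, u≡11; β=1, v≡7 (mod 13); (11|13)=-1, (7|13)=-1; sign (−1)^0·-1^1·-1^2 = -1.
|Ram(385, -4290)| = 2, even; anisotropic at {11, 13}.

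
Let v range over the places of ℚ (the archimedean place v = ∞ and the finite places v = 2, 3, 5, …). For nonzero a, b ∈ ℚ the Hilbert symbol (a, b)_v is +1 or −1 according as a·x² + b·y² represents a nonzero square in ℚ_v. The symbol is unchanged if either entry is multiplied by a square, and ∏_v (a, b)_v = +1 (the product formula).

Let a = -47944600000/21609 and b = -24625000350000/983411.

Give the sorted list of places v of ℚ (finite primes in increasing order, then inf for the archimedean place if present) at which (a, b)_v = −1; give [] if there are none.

[11, 31, 37, inf]

(a, b) ≡ (-1198615, -38665) mod (ℚ^×)²; places V = {2, 3, 5, 7, 11, 13, 19, 23, 31, 37, ∞}.
(a,b)_2: α=6, β=4; u≡1, v≡7 (mod 8); ε(u)ε(v)=0·1, αω(v)=6·0, βω(u)=4·0; sum ≡ 0  ⇒  +1.
(a,b)_7: α=-4, u≡2; β=0, v≡3 (mod 7); (2|7)=+1, (3|7)=-1; sign (−1)^0·+1^0·-1^-4 = +1.
(a,b)_11: α=1, u≡3; β=-1, v≡4 (mod 11); (3|11)=+1, (4|11)=+1; sign (−1)^1·+1^-1·+1^1 = -1.
(a,b)_23: α=0, u≡19; β=-2, v≡14 (mod 23); (19|23)=-1, (14|23)=-1; sign (−1)^0·-1^-2·-1^0 = +1.
(a,b)_19: α=1, u≡18; β=1, v≡16 (mod 19); (18|19)=-1, (16|19)=+1; sign (−1)^1·-1^1·+1^1 = +1.
(a,b)_5: α=5, u≡2; β=5, v≡3 (mod 5); (2|5)=-1, (3|5)=-1; sign (−1)^0·-1^5·-1^5 = +1.
(a,b)_∞: sgn(-1198615)=−, sgn(-38665)=−, so -1.
(a,b)_3: α=-2, u≡2; β=6, v≡2 (mod 3); (2|3)=-1, (2|3)=-1; sign (−1)^0·-1^6·-1^-2 = +1.
(a,b)_13: α=0, u≡5; β=-2, v≡10 (mod 13); (5|13)=-1, (10|13)=+1; sign (−1)^0·-1^-2·+1^0 = +1.
(a,b)_31: α=1, u≡22; β=2, v≡23 (mod 31); (22|31)=-1, (23|31)=-1; sign (−1)^0·-1^2·-1^1 = -1.
(a,b)_37: α=1, u≡14; β=1, v≡26 (mod 37); (14|37)=-1, (26|37)=+1; sign (−1)^0·-1^1·+1^1 = -1.
Ram(-1198615, -38665) = {11, 31, 37, ∞}; no ℚ_11-point on the conic.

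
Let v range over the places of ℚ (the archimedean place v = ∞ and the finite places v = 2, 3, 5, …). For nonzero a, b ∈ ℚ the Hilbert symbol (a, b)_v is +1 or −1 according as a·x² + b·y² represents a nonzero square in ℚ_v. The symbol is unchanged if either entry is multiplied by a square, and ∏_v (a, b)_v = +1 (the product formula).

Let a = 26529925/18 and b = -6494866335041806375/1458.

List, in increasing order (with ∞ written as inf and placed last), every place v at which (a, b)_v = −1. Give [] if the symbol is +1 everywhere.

(a, b) ≡ (2122394, -461390) mod (ℚ^×)²; places V = {2, 3, 5, 23, 29, 37, 43, ∞}.
(a,b)_29: α=1, u≡14; β=3, v≡11 (mod 29); (14|29)=-1, (11|29)=-1; sign (−1)^0·-1^3·-1^1 = +1.
(a,b)_23: α=1, u≡18; β=2, v≡4 (mod 23); (18|23)=+1, (4|23)=+1; sign (−1)^0·+1^2·+1^1 = +1.
(a,b)_5: α=2, u≡4; β=3, v≡3 (mod 5); (4|5)=+1, (3|5)=-1; sign (−1)^0·+1^3·-1^2 = +1.
(a,b)_2: α=-1, β=-1; u≡5, v≡1 (mod 8); ε(u)ε(v)=0·0, αω(v)=-1·0, βω(u)=-1·1; sum ≡ 1  ⇒  -1.
(a,b)_∞: sgn(2122394)=+, sgn(-461390)=−, so +1.
(a,b)_37: α=1, u≡33; β=3, v≡7 (mod 37); (33|37)=+1, (7|37)=+1; sign (−1)^0·+1^3·+1^1 = +1.
(a,b)_43: α=1, u≡3; β=3, v≡18 (mod 43); (3|43)=-1, (18|43)=-1; sign (−1)^1·-1^3·-1^1 = -1.
(a,b)_3: α=-2, u≡2; β=-6, v≡1 (mod 3); (2|3)=-1, (1|3)=+1; sign (−1)^0·-1^-6·+1^-2 = +1.
(2122394, -461390 / ℚ) ramifies at {2, 43}: a division algebra.

[2, 43]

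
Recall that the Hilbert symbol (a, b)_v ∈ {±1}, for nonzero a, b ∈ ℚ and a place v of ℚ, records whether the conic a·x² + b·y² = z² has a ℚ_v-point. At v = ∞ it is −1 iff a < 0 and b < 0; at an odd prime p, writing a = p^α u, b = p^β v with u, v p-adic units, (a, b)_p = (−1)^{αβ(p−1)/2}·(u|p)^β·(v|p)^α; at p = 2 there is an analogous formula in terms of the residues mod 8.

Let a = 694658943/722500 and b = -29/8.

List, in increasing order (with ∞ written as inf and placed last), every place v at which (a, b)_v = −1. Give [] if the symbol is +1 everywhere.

[2, 3, 19, 29]

Mod squares: a ≡ 1767, b ≡ -58. Check v ∈ {∞, 2, 3, 5, 11, 17, 19, 29, 31}.
v=17: a=17^-2·(≡13), b=17^0·(≡7) mod 17; (13|17)=+1, (7|17)=-1; (−1)^{-2·0·8}·(+1)^0·(-1)^-2 = +1.
v=3: a=3^3·(≡1), b=3^0·(≡2) mod 3; (1|3)=+1, (2|3)=-1; (−1)^{3·0·1}·(+1)^0·(-1)^3 = -1.
v=29: a=29^0·(≡21), b=29^1·(≡18) mod 29; (21|29)=-1, (18|29)=-1; (−1)^{0·1·14}·(-1)^1·(-1)^0 = -1.
v=∞: 1767 > 0 and -58 < 0  ⇒  (a,b)_∞ = +1.
v=5: a=5^-4·(≡3), b=5^0·(≡2) mod 5; (3|5)=-1, (2|5)=-1; (−1)^{-4·0·2}·(-1)^0·(-1)^-4 = +1.
v=19: a=19^3·(≡17), b=19^0·(≡13) mod 19; (17|19)=+1, (13|19)=-1; (−1)^{3·0·9}·(+1)^0·(-1)^3 = -1.
v=31: a=31^1·(≡29), b=31^0·(≡8) mod 31; (29|31)=-1, (8|31)=+1; (−1)^{1·0·15}·(-1)^0·(+1)^1 = +1.
v=11: a=11^2·(≡8), b=11^0·(≡6) mod 11; (8|11)=-1, (6|11)=-1; (−1)^{2·0·5}·(-1)^0·(-1)^2 = +1.
v=2: v_2(a)=-2, v_2(b)=-3; units ≡ 7, 3 (mod 8); ε·ε+αω+βω = 1·1+-2·1+-3·0 ≡ 1  ⇒  (a,b)_2 = -1.
(1767, -58 / ℚ) ramifies at {2, 3, 19, 29}: a division algebra.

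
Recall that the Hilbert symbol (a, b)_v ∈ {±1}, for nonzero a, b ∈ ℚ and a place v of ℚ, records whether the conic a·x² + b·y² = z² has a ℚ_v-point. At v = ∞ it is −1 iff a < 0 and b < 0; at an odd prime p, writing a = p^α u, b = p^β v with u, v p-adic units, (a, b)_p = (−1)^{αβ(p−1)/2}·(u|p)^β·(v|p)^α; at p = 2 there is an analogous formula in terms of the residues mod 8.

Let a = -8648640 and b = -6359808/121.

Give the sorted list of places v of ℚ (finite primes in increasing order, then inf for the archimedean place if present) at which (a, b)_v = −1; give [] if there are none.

Mod squares: a ≡ -15015, b ≡ -3. Check v ∈ {∞, 2, 3, 5, 7, 11, 13}.
v=7: a=7^1·(≡1), b=7^2·(≡1) mod 7; (1|7)=+1, (1|7)=+1; (−1)^{1·2·3}·(+1)^2·(+1)^1 = +1.
v=11: a=11^1·(≡7), b=11^-2·(≡7) mod 11; (7|11)=-1, (7|11)=-1; (−1)^{1·-2·5}·(-1)^-2·(-1)^1 = -1.
v=2: v_2(a)=6, v_2(b)=8; units ≡ 1, 5 (mod 8); ε·ε+αω+βω = 0·0+6·1+8·0 ≡ 0  ⇒  (a,b)_2 = +1.
v=∞: -15015 < 0 and -3 < 0  ⇒  (a,b)_∞ = -1.
v=3: a=3^3·(≡2), b=3^1·(≡2) mod 3; (2|3)=-1, (2|3)=-1; (−1)^{3·1·1}·(-1)^1·(-1)^3 = -1.
v=13: a=13^1·(≡8), b=13^2·(≡4) mod 13; (8|13)=-1, (4|13)=+1; (−1)^{1·2·6}·(-1)^2·(+1)^1 = +1.
v=5: a=5^1·(≡2), b=5^0·(≡2) mod 5; (2|5)=-1, (2|5)=-1; (−1)^{1·0·2}·(-1)^0·(-1)^1 = -1.
Ram(-15015, -3) = {3, 5, 11, ∞}; no ℚ_3-point on the conic.

[3, 5, 11, inf]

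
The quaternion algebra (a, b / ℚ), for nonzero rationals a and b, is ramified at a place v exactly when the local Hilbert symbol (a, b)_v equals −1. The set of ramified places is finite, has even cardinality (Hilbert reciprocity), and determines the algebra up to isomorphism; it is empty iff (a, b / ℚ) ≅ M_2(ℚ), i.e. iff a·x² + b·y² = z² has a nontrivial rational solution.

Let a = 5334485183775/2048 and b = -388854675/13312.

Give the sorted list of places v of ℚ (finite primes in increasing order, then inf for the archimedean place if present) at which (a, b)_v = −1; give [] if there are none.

[3, 23]

Mod squares: a ≡ 1518, b ≡ -39. Check v ∈ {∞, 2, 3, 5, 11, 13, 23}.
v=5: a=5^2·(≡2), b=5^2·(≡4) mod 5; (2|5)=-1, (4|5)=+1; (−1)^{2·2·2}·(-1)^2·(+1)^2 = +1.
v=11: a=11^1·(≡2), b=11^2·(≡4) mod 11; (2|11)=-1, (4|11)=+1; (−1)^{1·2·5}·(-1)^2·(+1)^1 = +1.
v=13: a=13^0·(≡1), b=13^-1·(≡9) mod 13; (1|13)=+1, (9|13)=+1; (−1)^{0·-1·6}·(+1)^-1·(+1)^0 = +1.
v=2: v_2(a)=-11, v_2(b)=-10; units ≡ 7, 1 (mod 8); ε·ε+αω+βω = 1·0+-11·0+-10·0 ≡ 0  ⇒  (a,b)_2 = +1.
v=∞: 1518 > 0 and -39 < 0  ⇒  (a,b)_∞ = +1.
v=23: a=23^3·(≡14), b=23^2·(≡22) mod 23; (14|23)=-1, (22|23)=-1; (−1)^{3·2·11}·(-1)^2·(-1)^3 = -1.
v=3: a=3^13·(≡2), b=3^5·(≡2) mod 3; (2|3)=-1, (2|3)=-1; (−1)^{13·5·1}·(-1)^5·(-1)^13 = -1.
|Ram(1518, -39)| = 2, even; anisotropic at {3, 23}.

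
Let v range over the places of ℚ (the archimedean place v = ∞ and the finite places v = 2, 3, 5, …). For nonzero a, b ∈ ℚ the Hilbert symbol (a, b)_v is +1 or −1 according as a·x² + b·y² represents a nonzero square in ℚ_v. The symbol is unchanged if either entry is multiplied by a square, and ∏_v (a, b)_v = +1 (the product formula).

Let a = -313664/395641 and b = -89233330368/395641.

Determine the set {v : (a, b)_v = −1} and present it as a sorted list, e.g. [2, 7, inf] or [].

[7, 23, 29, inf]

(a, b) ≡ (-29, -8250123) mod (ℚ^×)²; places V = {2, 3, 7, 13, 17, 19, 23, 29, 31, 37, ∞}.
(a,b)_17: α=-2, u≡6; β=-2, v≡3 (mod 17); (6|17)=-1, (3|17)=-1; sign (−1)^0·-1^-2·-1^-2 = +1.
(a,b)_23: α=0, u≡21; β=1, v≡10 (mod 23); (21|23)=-1, (10|23)=-1; sign (−1)^0·-1^1·-1^0 = -1.
(a,b)_3: α=0, u≡1; β=1, v≡2 (mod 3); (1|3)=+1, (2|3)=-1; sign (−1)^0·+1^1·-1^0 = +1.
(a,b)_7: α=0, u≡6; β=1, v≡1 (mod 7); (6|7)=-1, (1|7)=+1; sign (−1)^0·-1^1·+1^0 = -1.
(a,b)_13: α=2, u≡10; β=2, v≡2 (mod 13); (10|13)=+1, (2|13)=-1; sign (−1)^0·+1^2·-1^2 = +1.
(a,b)_29: α=1, u≡24; β=1, v≡15 (mod 29); (24|29)=+1, (15|29)=-1; sign (−1)^0·+1^1·-1^1 = -1.
(a,b)_∞: sgn(-29)=−, sgn(-8250123)=−, so -1.
(a,b)_31: α=0, u≡16; β=1, v≡16 (mod 31); (16|31)=+1, (16|31)=+1; sign (−1)^0·+1^1·+1^0 = +1.
(a,b)_19: α=0, u≡16; β=1, v≡16 (mod 19); (16|19)=+1, (16|19)=+1; sign (−1)^0·+1^1·+1^0 = +1.
(a,b)_2: α=6, β=6; u≡3, v≡5 (mod 8); ε(u)ε(v)=1·0, αω(v)=6·1, βω(u)=6·1; sum ≡ 0  ⇒  +1.
(a,b)_37: α=-2, u≡18; β=-2, v≡3 (mod 37); (18|37)=-1, (3|37)=+1; sign (−1)^0·-1^-2·+1^-2 = +1.
Ram(-29, -8250123) = {7, 23, 29, ∞}; no ℚ_7-point on the conic.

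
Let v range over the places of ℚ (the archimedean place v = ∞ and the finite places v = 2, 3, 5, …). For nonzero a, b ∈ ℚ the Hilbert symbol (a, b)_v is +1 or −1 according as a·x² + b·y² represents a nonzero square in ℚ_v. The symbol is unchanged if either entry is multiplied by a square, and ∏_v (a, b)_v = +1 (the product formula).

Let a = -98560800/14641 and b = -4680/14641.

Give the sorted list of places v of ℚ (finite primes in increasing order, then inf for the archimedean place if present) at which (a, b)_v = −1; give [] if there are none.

[2, 5, 13, inf]

(a, b) ≡ (-2, -130) mod (ℚ^×)²; places V = {2, 3, 5, 11, 13, ∞}.
(a,b)_11: α=-4, u≡3; β=-4, v≡6 (mod 11); (3|11)=+1, (6|11)=-1; sign (−1)^0·+1^-4·-1^-4 = +1.
(a,b)_13: α=2, u≡2; β=1, v≡10 (mod 13); (2|13)=-1, (10|13)=+1; sign (−1)^0·-1^1·+1^2 = -1.
(a,b)_2: α=5, β=3; u≡7, v≡7 (mod 8); ε(u)ε(v)=1·1, αω(v)=5·0, βω(u)=3·0; sum ≡ 1  ⇒  -1.
(a,b)_5: α=2, u≡3; β=1, v≡4 (mod 5); (3|5)=-1, (4|5)=+1; sign (−1)^0·-1^1·+1^2 = -1.
(a,b)_3: α=6, u≡1; β=2, v≡2 (mod 3); (1|3)=+1, (2|3)=-1; sign (−1)^0·+1^2·-1^6 = +1.
(a,b)_∞: sgn(-2)=−, sgn(-130)=−, so -1.
|Ram(-2, -130)| = 4, even; anisotropic at {2, 5, 13, ∞}.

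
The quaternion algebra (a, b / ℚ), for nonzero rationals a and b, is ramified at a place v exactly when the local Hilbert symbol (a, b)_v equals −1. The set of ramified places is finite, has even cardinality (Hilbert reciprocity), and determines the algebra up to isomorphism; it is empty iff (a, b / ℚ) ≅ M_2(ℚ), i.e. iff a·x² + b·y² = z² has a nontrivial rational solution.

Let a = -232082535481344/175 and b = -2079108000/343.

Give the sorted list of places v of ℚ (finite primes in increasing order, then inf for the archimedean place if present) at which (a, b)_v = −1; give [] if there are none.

Mod squares: a ≡ -602, b ≡ -49910. Check v ∈ {∞, 2, 3, 5, 7, 23, 31, 43}.
v=5: a=5^-2·(≡3), b=5^3·(≡2) mod 5; (3|5)=-1, (2|5)=-1; (−1)^{-2·3·2}·(-1)^3·(-1)^-2 = -1.
v=∞: -602 < 0 and -49910 < 0  ⇒  (a,b)_∞ = -1.
v=43: a=43^1·(≡20), b=43^0·(≡36) mod 43; (20|43)=-1, (36|43)=+1; (−1)^{1·0·21}·(-1)^0·(+1)^1 = +1.
v=7: a=7^-1·(≡3), b=7^-3·(≡3) mod 7; (3|7)=-1, (3|7)=-1; (−1)^{-1·-3·3}·(-1)^-3·(-1)^-1 = -1.
v=3: a=3^4·(≡1), b=3^6·(≡1) mod 3; (1|3)=+1, (1|3)=+1; (−1)^{4·6·1}·(+1)^6·(+1)^4 = +1.
v=31: a=31^2·(≡8), b=31^1·(≡2) mod 31; (8|31)=+1, (2|31)=+1; (−1)^{2·1·15}·(+1)^1·(+1)^2 = +1.
v=23: a=23^2·(≡15), b=23^1·(≡10) mod 23; (15|23)=-1, (10|23)=-1; (−1)^{2·1·11}·(-1)^1·(-1)^2 = -1.
v=2: v_2(a)=17, v_2(b)=5; units ≡ 3, 5 (mod 8); ε·ε+αω+βω = 1·0+17·1+5·1 ≡ 0  ⇒  (a,b)_2 = +1.
Ram(-602, -49910) = {5, 7, 23, ∞}; no ℚ_5-point on the conic.

[5, 7, 23, inf]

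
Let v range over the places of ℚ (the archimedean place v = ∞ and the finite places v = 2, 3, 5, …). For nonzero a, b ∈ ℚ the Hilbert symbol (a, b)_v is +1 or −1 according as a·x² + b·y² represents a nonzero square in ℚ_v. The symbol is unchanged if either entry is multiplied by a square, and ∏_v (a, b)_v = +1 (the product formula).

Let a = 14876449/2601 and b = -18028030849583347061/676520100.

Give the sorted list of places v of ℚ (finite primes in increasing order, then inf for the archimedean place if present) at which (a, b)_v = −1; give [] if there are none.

[]

(a, b) ≡ (1, -29) mod (ℚ^×)²; places V = {2, 3, 5, 7, 17, 19, 29, 53, ∞}.
(a,b)_∞: sgn(1)=+, sgn(-29)=−, so +1.
(a,b)_7: α=2, u≡1; β=4, v≡6 (mod 7); (1|7)=+1, (6|7)=-1; sign (−1)^0·+1^4·-1^2 = +1.
(a,b)_2: α=0, β=-2; u≡1, v≡3 (mod 8); ε(u)ε(v)=0·1, αω(v)=0·1, βω(u)=-2·0; sum ≡ 0  ⇒  +1.
(a,b)_29: α=2, u≡13; β=5, v≡23 (mod 29); (13|29)=+1, (23|29)=+1; sign (−1)^0·+1^5·+1^2 = +1.
(a,b)_53: α=0, u≡36; β=2, v≡10 (mod 53); (36|53)=+1, (10|53)=+1; sign (−1)^0·+1^2·+1^0 = +1.
(a,b)_3: α=-2, u≡1; β=-4, v≡1 (mod 3); (1|3)=+1, (1|3)=+1; sign (−1)^0·+1^-4·+1^-2 = +1.
(a,b)_5: α=0, u≡4; β=-2, v≡1 (mod 5); (4|5)=+1, (1|5)=+1; sign (−1)^0·+1^-2·+1^0 = +1.
(a,b)_19: α=2, u≡1; β=4, v≡6 (mod 19); (1|19)=+1, (6|19)=+1; sign (−1)^0·+1^4·+1^2 = +1.
(a,b)_17: α=-2, u≡8; β=-4, v≡6 (mod 17); (8|17)=+1, (6|17)=-1; sign (−1)^0·+1^-4·-1^-2 = +1.
Every local symbol is +1, so the conic 1·x² + -29·y² = z² has ℚ_v-points for all v and hence a ℚ-point; (a, b / ℚ) ≅ M_2(ℚ).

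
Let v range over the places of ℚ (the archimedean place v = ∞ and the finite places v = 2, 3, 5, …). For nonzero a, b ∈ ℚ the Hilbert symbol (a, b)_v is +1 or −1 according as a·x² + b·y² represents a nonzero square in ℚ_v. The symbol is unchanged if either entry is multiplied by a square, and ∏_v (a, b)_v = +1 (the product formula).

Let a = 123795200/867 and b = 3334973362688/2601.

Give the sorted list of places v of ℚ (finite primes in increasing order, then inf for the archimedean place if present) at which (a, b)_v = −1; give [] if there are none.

(a, b) ≡ (69, 2) mod (ℚ^×)²; places V = {2, 3, 5, 11, 17, 23, 29, ∞}.
(a,b)_5: α=2, u≡4; β=0, v≡3 (mod 5); (4|5)=+1, (3|5)=-1; sign (−1)^0·+1^0·-1^2 = +1.
(a,b)_2: α=8, β=9; u≡5, v≡1 (mod 8); ε(u)ε(v)=0·0, αω(v)=8·0, βω(u)=9·1; sum ≡ 1  ⇒  -1.
(a,b)_11: α=0, u≡5; β=4, v≡6 (mod 11); (5|11)=+1, (6|11)=-1; sign (−1)^0·+1^4·-1^0 = +1.
(a,b)_3: α=-1, u≡2; β=-2, v≡2 (mod 3); (2|3)=-1, (2|3)=-1; sign (−1)^0·-1^-2·-1^-1 = -1.
(a,b)_17: α=-2, u≡9; β=-2, v≡1 (mod 17); (9|17)=+1, (1|17)=+1; sign (−1)^0·+1^-2·+1^-2 = +1.
(a,b)_∞: sgn(69)=+, sgn(2)=+, so +1.
(a,b)_29: α=2, u≡11; β=2, v≡14 (mod 29); (11|29)=-1, (14|29)=-1; sign (−1)^0·-1^2·-1^2 = +1.
(a,b)_23: α=1, u≡2; β=2, v≡1 (mod 23); (2|23)=+1, (1|23)=+1; sign (−1)^0·+1^2·+1^1 = +1.
Ram(69, 2) = {2, 3}; no ℚ_2-point on the conic.

[2, 3]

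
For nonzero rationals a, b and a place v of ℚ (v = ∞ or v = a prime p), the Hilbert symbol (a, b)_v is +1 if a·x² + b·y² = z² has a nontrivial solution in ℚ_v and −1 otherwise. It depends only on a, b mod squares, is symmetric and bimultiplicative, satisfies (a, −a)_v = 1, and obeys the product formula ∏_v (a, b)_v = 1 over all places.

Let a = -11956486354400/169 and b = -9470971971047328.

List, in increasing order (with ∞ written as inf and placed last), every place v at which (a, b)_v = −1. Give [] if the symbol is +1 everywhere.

[2, 7, 41, inf]

Mod squares: a ≡ -14, b ≡ -5658. Check v ∈ {∞, 2, 3, 5, 7, 13, 23, 41}.
v=41: a=41^2·(≡7), b=41^3·(≡12) mod 41; (7|41)=-1, (12|41)=-1; (−1)^{2·3·20}·(-1)^3·(-1)^2 = -1.
v=23: a=23^2·(≡4), b=23^3·(≡22) mod 23; (4|23)=+1, (22|23)=-1; (−1)^{2·3·11}·(+1)^3·(-1)^2 = +1.
v=7: a=7^5·(≡6), b=7^6·(≡5) mod 7; (6|7)=-1, (5|7)=-1; (−1)^{5·6·3}·(-1)^6·(-1)^5 = -1.
v=3: a=3^0·(≡1), b=3^1·(≡1) mod 3; (1|3)=+1, (1|3)=+1; (−1)^{0·1·1}·(+1)^1·(+1)^0 = +1.
v=5: a=5^2·(≡1), b=5^0·(≡2) mod 5; (1|5)=+1, (2|5)=-1; (−1)^{2·0·2}·(+1)^0·(-1)^2 = +1.
v=2: v_2(a)=5, v_2(b)=5; units ≡ 1, 3 (mod 8); ε·ε+αω+βω = 0·1+5·1+5·0 ≡ 1  ⇒  (a,b)_2 = -1.
v=∞: -14 < 0 and -5658 < 0  ⇒  (a,b)_∞ = -1.
v=13: a=13^-2·(≡10), b=13^0·(≡12) mod 13; (10|13)=+1, (12|13)=+1; (−1)^{-2·0·6}·(+1)^0·(+1)^-2 = +1.
|Ram(-14, -5658)| = 4, even; anisotropic at {2, 7, 41, ∞}.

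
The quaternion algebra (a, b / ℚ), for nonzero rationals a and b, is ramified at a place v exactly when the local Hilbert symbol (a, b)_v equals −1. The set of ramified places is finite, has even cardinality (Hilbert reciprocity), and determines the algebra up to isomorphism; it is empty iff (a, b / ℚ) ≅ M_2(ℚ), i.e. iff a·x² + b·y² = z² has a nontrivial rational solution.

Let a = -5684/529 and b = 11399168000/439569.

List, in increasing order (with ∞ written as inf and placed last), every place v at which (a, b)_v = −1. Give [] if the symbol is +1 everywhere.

[23, 29]

Mod squares: a ≡ -29, b ≡ 230. Check v ∈ {∞, 2, 3, 5, 7, 11, 13, 17, 23, 29}.
v=23: a=23^-2·(≡20), b=23^1·(≡14) mod 23; (20|23)=-1, (14|23)=-1; (−1)^{-2·1·11}·(-1)^1·(-1)^-2 = -1.
v=∞: -29 < 0 and 230 > 0  ⇒  (a,b)_∞ = +1.
v=17: a=17^0·(≡14), b=17^-2·(≡13) mod 17; (14|17)=-1, (13|17)=+1; (−1)^{0·-2·8}·(-1)^-2·(+1)^0 = +1.
v=13: a=13^0·(≡4), b=13^-2·(≡12) mod 13; (4|13)=+1, (12|13)=+1; (−1)^{0·-2·6}·(+1)^-2·(+1)^0 = +1.
v=2: v_2(a)=2, v_2(b)=15; units ≡ 3, 3 (mod 8); ε·ε+αω+βω = 1·1+2·1+15·1 ≡ 0  ⇒  (a,b)_2 = +1.
v=5: a=5^0·(≡4), b=5^3·(≡1) mod 5; (4|5)=+1, (1|5)=+1; (−1)^{0·3·2}·(+1)^3·(+1)^0 = +1.
v=11: a=11^0·(≡3), b=11^2·(≡2) mod 11; (3|11)=+1, (2|11)=-1; (−1)^{0·2·5}·(+1)^2·(-1)^0 = +1.
v=29: a=29^1·(≡1), b=29^0·(≡12) mod 29; (1|29)=+1, (12|29)=-1; (−1)^{1·0·14}·(+1)^0·(-1)^1 = -1.
v=3: a=3^0·(≡1), b=3^-2·(≡2) mod 3; (1|3)=+1, (2|3)=-1; (−1)^{0·-2·1}·(+1)^-2·(-1)^0 = +1.
v=7: a=7^2·(≡6), b=7^0·(≡6) mod 7; (6|7)=-1, (6|7)=-1; (−1)^{2·0·3}·(-1)^0·(-1)^2 = +1.
Ram(-29, 230) = {23, 29}; no ℚ_23-point on the conic.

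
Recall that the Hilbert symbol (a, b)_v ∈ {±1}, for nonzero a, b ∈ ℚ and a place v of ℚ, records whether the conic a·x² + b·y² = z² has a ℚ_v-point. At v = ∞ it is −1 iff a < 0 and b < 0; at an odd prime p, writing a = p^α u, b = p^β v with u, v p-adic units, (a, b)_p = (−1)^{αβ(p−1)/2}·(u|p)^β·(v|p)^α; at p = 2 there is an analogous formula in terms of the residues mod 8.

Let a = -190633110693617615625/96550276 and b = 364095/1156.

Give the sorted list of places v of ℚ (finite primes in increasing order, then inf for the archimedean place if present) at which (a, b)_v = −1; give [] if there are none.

[2, 5, 29, 41]

Mod squares: a ≡ -1290065, b ≡ 4495. Check v ∈ {∞, 2, 3, 5, 7, 17, 23, 29, 31, 41}.
v=7: a=7^1·(≡2), b=7^0·(≡4) mod 7; (2|7)=+1, (4|7)=+1; (−1)^{1·0·3}·(+1)^0·(+1)^1 = +1.
v=5: a=5^5·(≡3), b=5^1·(≡4) mod 5; (3|5)=-1, (4|5)=+1; (−1)^{5·1·2}·(-1)^1·(+1)^5 = -1.
v=∞: -1290065 < 0 and 4495 > 0  ⇒  (a,b)_∞ = +1.
v=2: v_2(a)=-2, v_2(b)=-2; units ≡ 7, 7 (mod 8); ε·ε+αω+βω = 1·1+-2·0+-2·0 ≡ 1  ⇒  (a,b)_2 = -1.
v=31: a=31^1·(≡25), b=31^1·(≡3) mod 31; (25|31)=+1, (3|31)=-1; (−1)^{1·1·15}·(+1)^1·(-1)^1 = +1.
v=41: a=41^1·(≡40), b=41^0·(≡7) mod 41; (40|41)=+1, (7|41)=-1; (−1)^{1·0·20}·(+1)^0·(-1)^1 = -1.
v=23: a=23^2·(≡22), b=23^0·(≡20) mod 23; (22|23)=-1, (20|23)=-1; (−1)^{2·0·11}·(-1)^0·(-1)^2 = +1.
v=29: a=29^3·(≡16), b=29^1·(≡15) mod 29; (16|29)=+1, (15|29)=-1; (−1)^{3·1·14}·(+1)^1·(-1)^3 = -1.
v=17: a=17^-6·(≡5), b=17^-2·(≡10) mod 17; (5|17)=-1, (10|17)=-1; (−1)^{-6·-2·8}·(-1)^-2·(-1)^-6 = +1.
v=3: a=3^12·(≡1), b=3^4·(≡1) mod 3; (1|3)=+1, (1|3)=+1; (−1)^{12·4·1}·(+1)^4·(+1)^12 = +1.
(-1290065, 4495 / ℚ) ramifies at {2, 5, 29, 41}: a division algebra.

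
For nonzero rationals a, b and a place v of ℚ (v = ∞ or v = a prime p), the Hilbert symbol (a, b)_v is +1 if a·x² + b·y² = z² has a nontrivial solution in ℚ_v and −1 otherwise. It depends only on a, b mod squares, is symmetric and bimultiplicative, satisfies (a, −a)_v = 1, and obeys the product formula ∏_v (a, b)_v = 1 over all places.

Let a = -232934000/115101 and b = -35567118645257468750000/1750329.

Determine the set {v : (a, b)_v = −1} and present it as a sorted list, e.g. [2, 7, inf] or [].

(a, b) ≡ (-58435, -43355) mod (ℚ^×)²; places V = {2, 3, 5, 7, 13, 17, 23, 29, 31, ∞}.
(a,b)_23: α=0, u≡2; β=1, v≡12 (mod 23); (2|23)=+1, (12|23)=+1; sign (−1)^0·+1^1·+1^0 = +1.
(a,b)_2: α=4, β=4; u≡5, v≡5 (mod 8); ε(u)ε(v)=0·0, αω(v)=4·1, βω(u)=4·1; sum ≡ 0  ⇒  +1.
(a,b)_∞: sgn(-58435)=−, sgn(-43355)=−, so -1.
(a,b)_3: α=-4, u≡2; β=-6, v≡1 (mod 3); (2|3)=-1, (1|3)=+1; sign (−1)^0·-1^-6·+1^-4 = +1.
(a,b)_29: α=-1, u≡21; β=3, v≡23 (mod 29); (21|29)=-1, (23|29)=+1; sign (−1)^0·-1^3·+1^-1 = -1.
(a,b)_31: α=1, u≡17; β=4, v≡5 (mod 31); (17|31)=-1, (5|31)=+1; sign (−1)^0·-1^4·+1^1 = +1.
(a,b)_7: α=-2, u≡4; β=-4, v≡5 (mod 7); (4|7)=+1, (5|7)=-1; sign (−1)^0·+1^-4·-1^-2 = +1.
(a,b)_13: α=1, u≡9; β=3, v≡5 (mod 13); (9|13)=+1, (5|13)=-1; sign (−1)^0·+1^3·-1^1 = -1.
(a,b)_5: α=3, u≡3; β=9, v≡4 (mod 5); (3|5)=-1, (4|5)=+1; sign (−1)^0·-1^9·+1^3 = -1.
(a,b)_17: α=2, u≡5; β=0, v≡3 (mod 17); (5|17)=-1, (3|17)=-1; sign (−1)^0·-1^0·-1^2 = +1.
Ram(-58435, -43355) = {5, 13, 29, ∞}; no ℚ_5-point on the conic.

[5, 13, 29, inf]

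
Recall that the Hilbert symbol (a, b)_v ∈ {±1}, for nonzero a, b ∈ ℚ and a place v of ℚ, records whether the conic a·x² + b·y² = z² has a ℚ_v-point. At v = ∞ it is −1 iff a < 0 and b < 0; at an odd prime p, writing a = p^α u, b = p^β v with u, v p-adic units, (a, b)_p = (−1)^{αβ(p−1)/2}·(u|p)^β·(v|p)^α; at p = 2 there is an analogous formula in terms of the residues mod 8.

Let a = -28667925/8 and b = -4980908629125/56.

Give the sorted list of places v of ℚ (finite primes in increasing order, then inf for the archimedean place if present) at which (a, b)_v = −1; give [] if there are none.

[11, inf]

(a, b) ≡ (-26, -2310) mod (ℚ^×)²; places V = {2, 3, 5, 7, 11, 13, ∞}.
(a,b)_3: α=6, u≡1; β=11, v≡1 (mod 3); (1|3)=+1, (1|3)=+1; sign (−1)^0·+1^11·+1^6 = +1.
(a,b)_2: α=-3, β=-3; u≡3, v≡5 (mod 8); ε(u)ε(v)=1·0, αω(v)=-3·1, βω(u)=-3·1; sum ≡ 0  ⇒  +1.
(a,b)_5: α=2, u≡1; β=3, v≡2 (mod 5); (1|5)=+1, (2|5)=-1; sign (−1)^0·+1^3·-1^2 = +1.
(a,b)_11: α=2, u≡6; β=3, v≡7 (mod 11); (6|11)=-1, (7|11)=-1; sign (−1)^0·-1^3·-1^2 = -1.
(a,b)_7: α=0, u≡1; β=-1, v≡5 (mod 7); (1|7)=+1, (5|7)=-1; sign (−1)^0·+1^-1·-1^0 = +1.
(a,b)_13: α=1, u≡7; β=2, v≡1 (mod 13); (7|13)=-1, (1|13)=+1; sign (−1)^0·-1^2·+1^1 = +1.
(a,b)_∞: sgn(-26)=−, sgn(-2310)=−, so -1.
|Ram(-26, -2310)| = 2, even; anisotropic at {11, ∞}.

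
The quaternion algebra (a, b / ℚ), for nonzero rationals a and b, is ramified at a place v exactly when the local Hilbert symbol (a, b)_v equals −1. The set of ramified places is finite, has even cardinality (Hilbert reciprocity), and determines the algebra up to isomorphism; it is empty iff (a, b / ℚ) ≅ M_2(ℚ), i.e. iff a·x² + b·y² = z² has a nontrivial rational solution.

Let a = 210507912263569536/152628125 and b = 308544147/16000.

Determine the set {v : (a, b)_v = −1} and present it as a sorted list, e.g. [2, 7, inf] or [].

(a, b) ≡ (439930, 470270) mod (ℚ^×)²; places V = {2, 3, 5, 7, 11, 13, 17, 29, 31, 37, 41, ∞}.
(a,b)_3: α=8, u≡1; β=8, v≡2 (mod 3); (1|3)=+1, (2|3)=-1; sign (−1)^0·+1^8·-1^8 = +1.
(a,b)_5: α=-5, u≡1; β=-3, v≡4 (mod 5); (1|5)=+1, (4|5)=+1; sign (−1)^0·+1^-3·+1^-5 = +1.
(a,b)_7: α=2, u≡4; β=0, v≡6 (mod 7); (4|7)=+1, (6|7)=-1; sign (−1)^0·+1^0·-1^2 = +1.
(a,b)_29: α=1, u≡2; β=0, v≡6 (mod 29); (2|29)=-1, (6|29)=+1; sign (−1)^0·-1^0·+1^1 = +1.
(a,b)_13: α=-2, u≡9; β=0, v≡8 (mod 13); (9|13)=+1, (8|13)=-1; sign (−1)^0·+1^0·-1^-2 = +1.
(a,b)_2: α=7, β=-7; u≡5, v≡7 (mod 8); ε(u)ε(v)=0·1, αω(v)=7·0, βω(u)=-7·1; sum ≡ 1  ⇒  -1.
(a,b)_41: α=1, u≡11; β=1, v≡4 (mod 41); (11|41)=-1, (4|41)=+1; sign (−1)^0·-1^1·+1^1 = -1.
(a,b)_31: α=2, u≡25; β=1, v≡21 (mod 31); (25|31)=+1, (21|31)=-1; sign (−1)^0·+1^1·-1^2 = +1.
(a,b)_37: α=1, u≡15; β=1, v≡19 (mod 37); (15|37)=-1, (19|37)=-1; sign (−1)^0·-1^1·-1^1 = +1.
(a,b)_17: α=-2, u≡16; β=0, v≡4 (mod 17); (16|17)=+1, (4|17)=+1; sign (−1)^0·+1^0·+1^-2 = +1.
(a,b)_∞: sgn(439930)=+, sgn(470270)=+, so +1.
(a,b)_11: α=2, u≡6; β=0, v≡9 (mod 11); (6|11)=-1, (9|11)=+1; sign (−1)^0·-1^0·+1^2 = +1.
(439930, 470270 / ℚ) ramifies at {2, 41}: a division algebra.

[2, 41]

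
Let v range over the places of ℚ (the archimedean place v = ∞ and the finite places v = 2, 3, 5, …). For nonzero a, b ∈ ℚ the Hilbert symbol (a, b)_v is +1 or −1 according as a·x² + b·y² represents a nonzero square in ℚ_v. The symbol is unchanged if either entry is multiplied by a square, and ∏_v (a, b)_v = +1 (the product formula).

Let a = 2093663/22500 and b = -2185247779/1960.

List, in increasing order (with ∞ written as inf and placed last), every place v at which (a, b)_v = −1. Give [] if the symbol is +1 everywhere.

(a, b) ≡ (143, -624910) mod (ℚ^×)²; places V = {2, 3, 5, 7, 11, 13, 17, 19, 23, ∞}.
(a,b)_7: α=0, u≡6; β=-2, v≡4 (mod 7); (6|7)=-1, (4|7)=+1; sign (−1)^0·-1^-2·+1^0 = +1.
(a,b)_5: α=-4, u≡3; β=-1, v≡3 (mod 5); (3|5)=-1, (3|5)=-1; sign (−1)^0·-1^-1·-1^-4 = -1.
(a,b)_11: α=5, u≡7; β=3, v≡9 (mod 11); (7|11)=-1, (9|11)=+1; sign (−1)^1·-1^3·+1^5 = +1.
(a,b)_3: α=-2, u≡2; β=0, v≡2 (mod 3); (2|3)=-1, (2|3)=-1; sign (−1)^0·-1^0·-1^-2 = +1.
(a,b)_∞: sgn(143)=+, sgn(-624910)=−, so +1.
(a,b)_17: α=0, u≡5; β=2, v≡14 (mod 17); (5|17)=-1, (14|17)=-1; sign (−1)^0·-1^2·-1^0 = +1.
(a,b)_2: α=-2, β=-3; u≡7, v≡1 (mod 8); ε(u)ε(v)=1·0, αω(v)=-2·0, βω(u)=-3·0; sum ≡ 0  ⇒  +1.
(a,b)_19: α=0, u≡18; β=1, v≡13 (mod 19); (18|19)=-1, (13|19)=-1; sign (−1)^0·-1^1·-1^0 = -1.
(a,b)_13: α=1, u≡2; β=1, v≡1 (mod 13); (2|13)=-1, (1|13)=+1; sign (−1)^0·-1^1·+1^1 = -1.
(a,b)_23: α=0, u≡7; β=1, v≡13 (mod 23); (7|23)=-1, (13|23)=+1; sign (−1)^0·-1^1·+1^0 = -1.
(143, -624910 / ℚ) ramifies at {5, 13, 19, 23}: a division algebra.

[5, 13, 19, 23]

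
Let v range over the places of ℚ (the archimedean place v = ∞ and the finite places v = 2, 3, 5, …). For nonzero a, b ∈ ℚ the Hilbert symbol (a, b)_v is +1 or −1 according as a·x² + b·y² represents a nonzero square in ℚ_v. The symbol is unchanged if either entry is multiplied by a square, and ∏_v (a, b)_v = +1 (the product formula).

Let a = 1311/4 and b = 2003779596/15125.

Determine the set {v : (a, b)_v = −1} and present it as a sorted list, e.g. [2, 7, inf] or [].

(a, b) ≡ (1311, 41055) mod (ℚ^×)²; places V = {2, 3, 5, 7, 11, 13, 17, 19, 23, ∞}.
(a,b)_∞: sgn(1311)=+, sgn(41055)=+, so +1.
(a,b)_11: α=0, u≡6; β=-2, v≡4 (mod 11); (6|11)=-1, (4|11)=+1; sign (−1)^0·-1^-2·+1^0 = +1.
(a,b)_7: α=0, u≡4; β=1, v≡3 (mod 7); (4|7)=+1, (3|7)=-1; sign (−1)^0·+1^1·-1^0 = +1.
(a,b)_23: α=1, u≡20; β=1, v≡15 (mod 23); (20|23)=-1, (15|23)=-1; sign (−1)^1·-1^1·-1^1 = -1.
(a,b)_17: α=0, u≡9; β=1, v≡2 (mod 17); (9|17)=+1, (2|17)=+1; sign (−1)^0·+1^1·+1^0 = +1.
(a,b)_2: α=-2, β=2; u≡7, v≡7 (mod 8); ε(u)ε(v)=1·1, αω(v)=-2·0, βω(u)=2·0; sum ≡ 1  ⇒  -1.
(a,b)_19: α=1, u≡3; β=2, v≡14 (mod 19); (3|19)=-1, (14|19)=-1; sign (−1)^0·-1^2·-1^1 = -1.
(a,b)_3: α=1, u≡2; β=1, v≡2 (mod 3); (2|3)=-1, (2|3)=-1; sign (−1)^1·-1^1·-1^1 = -1.
(a,b)_5: α=0, u≡4; β=-3, v≡1 (mod 5); (4|5)=+1, (1|5)=+1; sign (−1)^0·+1^-3·+1^0 = +1.
(a,b)_13: α=0, u≡6; β=2, v≡10 (mod 13); (6|13)=-1, (10|13)=+1; sign (−1)^0·-1^2·+1^0 = +1.
Ram(1311, 41055) = {2, 3, 19, 23}; no ℚ_2-point on the conic.

[2, 3, 19, 23]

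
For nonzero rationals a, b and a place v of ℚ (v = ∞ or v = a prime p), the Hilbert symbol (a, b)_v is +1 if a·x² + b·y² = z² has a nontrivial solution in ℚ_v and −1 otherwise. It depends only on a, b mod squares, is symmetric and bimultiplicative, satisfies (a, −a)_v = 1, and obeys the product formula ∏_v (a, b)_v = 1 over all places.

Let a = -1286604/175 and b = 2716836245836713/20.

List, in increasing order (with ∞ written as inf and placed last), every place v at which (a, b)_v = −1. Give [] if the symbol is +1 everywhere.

Mod squares: a ≡ -77, b ≡ 285. Check v ∈ {∞, 2, 3, 5, 7, 11, 13, 19}.
v=5: a=5^-2·(≡3), b=5^-1·(≡2) mod 5; (3|5)=-1, (2|5)=-1; (−1)^{-2·-1·2}·(-1)^-1·(-1)^-2 = -1.
v=7: a=7^-1·(≡6), b=7^2·(≡6) mod 7; (6|7)=-1, (6|7)=-1; (−1)^{-1·2·3}·(-1)^2·(-1)^-1 = -1.
v=13: a=13^0·(≡1), b=13^2·(≡9) mod 13; (1|13)=+1, (9|13)=+1; (−1)^{0·2·6}·(+1)^2·(+1)^0 = +1.
v=∞: -77 < 0 and 285 > 0  ⇒  (a,b)_∞ = +1.
v=19: a=19^2·(≡2), b=19^3·(≡14) mod 19; (2|19)=-1, (14|19)=-1; (−1)^{2·3·9}·(-1)^3·(-1)^2 = -1.
v=11: a=11^1·(≡1), b=11^6·(≡8) mod 11; (1|11)=+1, (8|11)=-1; (−1)^{1·6·5}·(+1)^6·(-1)^1 = -1.
v=3: a=3^4·(≡1), b=3^3·(≡2) mod 3; (1|3)=+1, (2|3)=-1; (−1)^{4·3·1}·(+1)^3·(-1)^4 = +1.
v=2: v_2(a)=2, v_2(b)=-2; units ≡ 3, 5 (mod 8); ε·ε+αω+βω = 1·0+2·1+-2·1 ≡ 0  ⇒  (a,b)_2 = +1.
|Ram(-77, 285)| = 4, even; anisotropic at {5, 7, 11, 19}.

[5, 7, 11, 19]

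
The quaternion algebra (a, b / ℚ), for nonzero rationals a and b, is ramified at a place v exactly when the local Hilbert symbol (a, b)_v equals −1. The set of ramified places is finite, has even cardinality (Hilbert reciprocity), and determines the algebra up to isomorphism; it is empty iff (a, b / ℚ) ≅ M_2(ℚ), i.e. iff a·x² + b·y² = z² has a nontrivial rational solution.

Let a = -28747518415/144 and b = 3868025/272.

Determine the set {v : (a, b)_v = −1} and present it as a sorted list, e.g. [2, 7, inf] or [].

[5, 7]

Mod squares: a ≡ -150535, b ≡ 2737. Check v ∈ {∞, 2, 3, 5, 7, 11, 17, 19, 23, 31}.
v=3: a=3^-2·(≡2), b=3^0·(≡1) mod 3; (2|3)=-1, (1|3)=+1; (−1)^{-2·0·1}·(-1)^0·(+1)^-2 = +1.
v=17: a=17^1·(≡2), b=17^-1·(≡2) mod 17; (2|17)=+1, (2|17)=+1; (−1)^{1·-1·8}·(+1)^-1·(+1)^1 = +1.
v=7: a=7^1·(≡3), b=7^1·(≡5) mod 7; (3|7)=-1, (5|7)=-1; (−1)^{1·1·3}·(-1)^1·(-1)^1 = -1.
v=11: a=11^1·(≡2), b=11^0·(≡5) mod 11; (2|11)=-1, (5|11)=+1; (−1)^{1·0·5}·(-1)^0·(+1)^1 = +1.
v=19: a=19^2·(≡15), b=19^0·(≡4) mod 19; (15|19)=-1, (4|19)=+1; (−1)^{2·0·9}·(-1)^0·(+1)^2 = +1.
v=2: v_2(a)=-4, v_2(b)=-4; units ≡ 1, 1 (mod 8); ε·ε+αω+βω = 0·0+-4·0+-4·0 ≡ 0  ⇒  (a,b)_2 = +1.
v=∞: -150535 < 0 and 2737 > 0  ⇒  (a,b)_∞ = +1.
v=5: a=5^1·(≡3), b=5^2·(≡3) mod 5; (3|5)=-1, (3|5)=-1; (−1)^{1·2·2}·(-1)^2·(-1)^1 = -1.
v=23: a=23^3·(≡19), b=23^1·(≡6) mod 23; (19|23)=-1, (6|23)=+1; (−1)^{3·1·11}·(-1)^1·(+1)^3 = +1.
v=31: a=31^0·(≡2), b=31^2·(≡14) mod 31; (2|31)=+1, (14|31)=+1; (−1)^{0·2·15}·(+1)^2·(+1)^0 = +1.
(-150535, 2737 / ℚ) ramifies at {5, 7}: a division algebra.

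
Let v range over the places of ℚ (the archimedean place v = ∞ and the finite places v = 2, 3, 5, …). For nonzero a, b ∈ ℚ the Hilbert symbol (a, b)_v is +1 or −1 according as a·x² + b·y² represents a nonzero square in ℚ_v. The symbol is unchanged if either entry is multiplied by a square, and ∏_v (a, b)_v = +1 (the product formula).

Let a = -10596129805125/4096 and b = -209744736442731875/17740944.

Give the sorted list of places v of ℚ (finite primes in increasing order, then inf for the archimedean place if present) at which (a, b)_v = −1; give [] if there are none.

[37, inf]

Mod squares: a ≡ -246605, b ≡ -542531. Check v ∈ {∞, 2, 3, 5, 7, 11, 13, 17, 19, 23, 31, 37, 43}.
v=37: a=37^1·(≡13), b=37^1·(≡27) mod 37; (13|37)=-1, (27|37)=+1; (−1)^{1·1·18}·(-1)^1·(+1)^1 = -1.
v=43: a=43^1·(≡30), b=43^1·(≡38) mod 43; (30|43)=-1, (38|43)=+1; (−1)^{1·1·21}·(-1)^1·(+1)^1 = +1.
v=23: a=23^2·(≡6), b=23^0·(≡13) mod 23; (6|23)=+1, (13|23)=+1; (−1)^{2·0·11}·(+1)^0·(+1)^2 = +1.
v=17: a=17^0·(≡11), b=17^2·(≡11) mod 17; (11|17)=-1, (11|17)=-1; (−1)^{0·2·8}·(-1)^2·(-1)^0 = +1.
v=∞: -246605 < 0 and -542531 < 0  ⇒  (a,b)_∞ = -1.
v=5: a=5^3·(≡4), b=5^4·(≡1) mod 5; (4|5)=+1, (1|5)=+1; (−1)^{3·4·2}·(+1)^4·(+1)^3 = +1.
v=2: v_2(a)=-12, v_2(b)=-4; units ≡ 3, 5 (mod 8); ε·ε+αω+βω = 1·0+-12·1+-4·1 ≡ 0  ⇒  (a,b)_2 = +1.
v=3: a=3^2·(≡1), b=3^-8·(≡1) mod 3; (1|3)=+1, (1|3)=+1; (−1)^{2·-8·1}·(+1)^-8·(+1)^2 = +1.
v=13: a=13^0·(≡6), b=13^-2·(≡5) mod 13; (6|13)=-1, (5|13)=-1; (−1)^{0·-2·6}·(-1)^-2·(-1)^0 = +1.
v=7: a=7^0·(≡3), b=7^2·(≡4) mod 7; (3|7)=-1, (4|7)=+1; (−1)^{0·2·3}·(-1)^2·(+1)^0 = +1.
v=11: a=11^0·(≡1), b=11^3·(≡4) mod 11; (1|11)=+1, (4|11)=+1; (−1)^{0·3·5}·(+1)^3·(+1)^0 = +1.
v=31: a=31^1·(≡30), b=31^1·(≡25) mod 31; (30|31)=-1, (25|31)=+1; (−1)^{1·1·15}·(-1)^1·(+1)^1 = +1.
v=19: a=19^2·(≡14), b=19^2·(≡18) mod 19; (14|19)=-1, (18|19)=-1; (−1)^{2·2·9}·(-1)^2·(-1)^2 = +1.
(-246605, -542531 / ℚ) ramifies at {37, ∞}: a division algebra.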